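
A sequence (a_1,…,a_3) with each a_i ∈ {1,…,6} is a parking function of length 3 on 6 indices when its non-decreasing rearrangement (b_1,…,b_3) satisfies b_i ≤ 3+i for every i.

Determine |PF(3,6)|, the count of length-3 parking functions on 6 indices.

Count = 4·7^2 = 4·49 = 196
One tuple (3,5,4) → sorted (3,4,5): b_i ≤ 3+i ∀i, a PF.

196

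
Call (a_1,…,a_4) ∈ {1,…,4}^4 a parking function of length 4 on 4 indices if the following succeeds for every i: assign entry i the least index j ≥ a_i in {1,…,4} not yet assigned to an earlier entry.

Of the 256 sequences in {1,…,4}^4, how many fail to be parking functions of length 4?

131

Count = (5−4)·5^(4−1) = 1·125 = 125 (Pollak)
One tuple (3,4,3,4) → sorted (3,3,4,4): b_1=3>1, not a PF.
Total 256; non-PF = 256−125 = 131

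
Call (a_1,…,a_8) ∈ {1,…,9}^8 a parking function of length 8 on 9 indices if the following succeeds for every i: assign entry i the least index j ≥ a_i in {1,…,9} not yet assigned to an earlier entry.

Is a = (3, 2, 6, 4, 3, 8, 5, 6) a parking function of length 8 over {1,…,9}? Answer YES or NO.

YES

Sorted: b = (2, 3, 3, 4, 5, 6, 6, 8).
  b_1=2 ≤ 2
  b_2=3 ≤ 3
  b_3=3 ≤ 4
  b_4=4 ≤ 5
  b_5=5 ≤ 6
  b_6=6 ≤ 7
  b_7=6 ≤ 8
  b_8=8 ≤ 9
All bounds hold ⇒ YES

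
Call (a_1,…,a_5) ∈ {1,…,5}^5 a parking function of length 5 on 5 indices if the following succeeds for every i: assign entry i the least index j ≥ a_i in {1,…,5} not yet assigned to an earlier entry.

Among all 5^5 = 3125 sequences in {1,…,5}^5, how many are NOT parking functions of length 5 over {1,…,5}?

#PF = (6−5)·6^(5−1) = 1 · 1296 = 1296 (Konheim–Weiss)
Example (4,5,4,5,4) → sorted (4,4,4,5,5): b_1=4>1, not a PF.
5^5 − 1296 = 3125 − 1296 = 1829

1829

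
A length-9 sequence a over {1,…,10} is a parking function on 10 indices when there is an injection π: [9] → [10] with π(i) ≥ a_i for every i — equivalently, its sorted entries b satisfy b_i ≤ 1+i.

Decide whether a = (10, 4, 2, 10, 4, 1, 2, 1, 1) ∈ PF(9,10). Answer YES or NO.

NO

Order a: b = (1, 1, 1, 2, 2, 4, 4, 10, 10).
  b_1=1 ≤ 2
  b_2=1 ≤ 3
  b_3=1 ≤ 4
  b_4=2 ≤ 5
  b_5=2 ≤ 6
  b_6=4 ≤ 7
  b_7=4 ≤ 8
  b_8=10 > 9
  fails at i=8 ⇒ NO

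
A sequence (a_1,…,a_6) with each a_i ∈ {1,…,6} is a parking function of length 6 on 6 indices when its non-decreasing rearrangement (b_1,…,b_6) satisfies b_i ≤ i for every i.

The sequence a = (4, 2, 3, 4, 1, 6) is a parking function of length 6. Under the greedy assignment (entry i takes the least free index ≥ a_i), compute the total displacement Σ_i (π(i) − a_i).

Σπ(i) = 1+…+6 = 21; Σa = 4+2+3+4+1+6 = 20; disp = 21−20 = 1.

1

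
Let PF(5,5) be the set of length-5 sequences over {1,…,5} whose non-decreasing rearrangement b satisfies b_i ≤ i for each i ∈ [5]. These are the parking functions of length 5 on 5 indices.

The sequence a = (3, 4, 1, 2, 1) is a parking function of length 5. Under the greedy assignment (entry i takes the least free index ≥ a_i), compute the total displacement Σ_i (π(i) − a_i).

4

Σπ = 15 ({1..5} each once); Σa = 3+4+1+2+1 = 11; disp = 15−11 = 4.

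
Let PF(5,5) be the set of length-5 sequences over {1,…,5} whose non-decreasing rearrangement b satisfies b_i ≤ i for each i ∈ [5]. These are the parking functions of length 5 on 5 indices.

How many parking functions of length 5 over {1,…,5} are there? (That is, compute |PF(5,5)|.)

|PF| = (5+1−5)·(5+1)^{5−1} = 1·1296 = 1296 (Pollak)
One tuple (1,2,3,3,3) → sorted (1,2,3,3,3): b_i ≤ i ∀i, a PF.

1296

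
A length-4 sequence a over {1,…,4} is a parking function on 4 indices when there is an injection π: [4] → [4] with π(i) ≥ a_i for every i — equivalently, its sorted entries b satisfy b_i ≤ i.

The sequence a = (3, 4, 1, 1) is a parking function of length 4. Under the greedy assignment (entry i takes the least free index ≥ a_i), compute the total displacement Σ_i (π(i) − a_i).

1

Σπ = 10 ({1..4} each once); Σa = 3+4+1+1 = 9; disp = 10−9 = 1.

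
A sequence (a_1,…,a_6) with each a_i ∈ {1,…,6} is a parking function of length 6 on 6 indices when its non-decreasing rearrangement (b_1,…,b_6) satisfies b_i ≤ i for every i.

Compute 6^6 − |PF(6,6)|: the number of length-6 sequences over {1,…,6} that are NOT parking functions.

29849

|PF| = 1·7^5 = 1 · 16807 = 16807 (Pollak)
Example (6,3,2,6,4,2) → sorted (2,2,3,4,6,6): b_1=2>1, not a PF.
6^6 − 16807 = 46656 − 16807 = 29849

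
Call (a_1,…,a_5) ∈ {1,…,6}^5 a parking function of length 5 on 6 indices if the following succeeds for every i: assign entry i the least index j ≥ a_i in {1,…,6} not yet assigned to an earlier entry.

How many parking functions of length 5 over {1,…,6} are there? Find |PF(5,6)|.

#PF = (6−5+1)·(6+1)^(5−1) = 2×2401 = 4802
Check (1,5,6,1,2) → sorted (1,1,2,5,6): b_i ≤ 1+i ∀i, a PF.

4802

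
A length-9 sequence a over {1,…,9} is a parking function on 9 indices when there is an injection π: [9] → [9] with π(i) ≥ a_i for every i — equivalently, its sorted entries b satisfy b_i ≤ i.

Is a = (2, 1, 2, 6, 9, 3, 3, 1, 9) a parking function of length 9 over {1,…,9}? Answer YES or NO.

NO

Sorted: b = (1, 1, 2, 2, 3, 3, 6, 9, 9).
  b_1=1 ≤ 1
  b_2=1 ≤ 2
  b_3=2 ≤ 3
  b_4=2 ≤ 4
  b_5=3 ≤ 5
  b_6=3 ≤ 6
  b_7=6 ≤ 7
  b_8=9 > 8
  fails at i=8 ⇒ NO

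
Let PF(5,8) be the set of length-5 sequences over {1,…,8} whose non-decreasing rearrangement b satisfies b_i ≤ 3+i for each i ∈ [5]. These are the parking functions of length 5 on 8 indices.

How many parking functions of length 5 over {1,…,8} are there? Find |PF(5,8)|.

#PF = 4·9^4 = 4·6561 = 26244 (Pollak)
Check (3,6,6,2,4) → sorted (2,3,4,6,6): b_i ≤ 3+i ∀i, a PF.

26244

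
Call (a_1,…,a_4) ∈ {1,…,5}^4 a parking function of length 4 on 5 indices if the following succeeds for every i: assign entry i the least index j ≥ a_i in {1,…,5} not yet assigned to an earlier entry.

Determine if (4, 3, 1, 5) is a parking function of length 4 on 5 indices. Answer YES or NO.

YES

Order a: b = (1, 3, 4, 5).
  b_1=1 ≤ 2
  b_2=3 ≤ 3
  b_3=4 ≤ 4
  b_4=5 ≤ 5
All bounds hold ⇒ YES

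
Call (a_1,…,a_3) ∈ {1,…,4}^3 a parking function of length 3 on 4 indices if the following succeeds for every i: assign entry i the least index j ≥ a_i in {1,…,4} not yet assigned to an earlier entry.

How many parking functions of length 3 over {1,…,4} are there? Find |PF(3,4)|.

|PF(3,4)| = 2·5^2 = 2·25 = 50
E.g. (1,1,4) → sorted (1,1,4): b_i ≤ 1+i ∀i, a PF.

50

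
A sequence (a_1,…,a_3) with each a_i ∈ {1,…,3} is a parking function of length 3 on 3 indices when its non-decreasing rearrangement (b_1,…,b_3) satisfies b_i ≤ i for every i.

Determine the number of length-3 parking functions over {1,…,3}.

16

#PF = (4−3)·4^(3−1) = 1×16 = 16 (Pollak)
E.g. (1,1,2) → sorted (1,1,2): b_i ≤ i ∀i, a PF.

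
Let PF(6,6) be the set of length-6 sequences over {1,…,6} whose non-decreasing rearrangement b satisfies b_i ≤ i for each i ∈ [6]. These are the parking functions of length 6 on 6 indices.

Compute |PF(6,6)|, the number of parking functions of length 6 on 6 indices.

Count = (6+1−6)·(6+1)^{6−1} = 1 · 16807 = 16807 [KW]
One tuple (3,2,1,6,3,1) → sorted (1,1,2,3,3,6): b_i ≤ i ∀i, a PF.

16807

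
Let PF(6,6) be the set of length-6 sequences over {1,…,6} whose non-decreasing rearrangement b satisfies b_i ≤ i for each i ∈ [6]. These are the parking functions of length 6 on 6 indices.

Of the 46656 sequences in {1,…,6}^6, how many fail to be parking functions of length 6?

29849

|PF| = (6+1−6)·(6+1)^{6−1} = 1×16807 = 16807
Example (2,5,2,5,6,5) → sorted (2,2,5,5,5,6): b_1=2>1, not a PF.
Total 46656; non-PF = 46656−16807 = 29849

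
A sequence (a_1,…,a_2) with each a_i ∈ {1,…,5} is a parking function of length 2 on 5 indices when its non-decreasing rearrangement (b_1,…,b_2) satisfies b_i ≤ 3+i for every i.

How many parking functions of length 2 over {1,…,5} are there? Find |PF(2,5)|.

24

|PF(2,5)| = (5−2+1)·(5+1)^(2−1) = 4×6 = 24
Example (3,4) → sorted (3,4): b_i ≤ 3+i ∀i, a PF.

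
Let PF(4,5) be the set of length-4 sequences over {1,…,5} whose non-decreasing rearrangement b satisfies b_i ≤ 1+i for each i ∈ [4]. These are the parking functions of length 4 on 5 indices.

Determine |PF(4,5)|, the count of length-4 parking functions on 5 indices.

432

#PF = (5−4+1)·(5+1)^(4−1) = 2·216 = 432
Example (2,4,2,3) → sorted (2,2,3,4): b_i ≤ 1+i ∀i, a PF.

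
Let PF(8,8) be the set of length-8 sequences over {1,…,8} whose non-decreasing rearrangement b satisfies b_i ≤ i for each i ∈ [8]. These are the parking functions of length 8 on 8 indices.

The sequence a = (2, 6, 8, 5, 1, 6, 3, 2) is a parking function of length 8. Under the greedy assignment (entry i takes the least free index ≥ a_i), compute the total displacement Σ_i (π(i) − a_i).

Σπ = 36 ({1..8} each once); Σa = 2+6+8+5+1+6+3+2 = 33; disp = 36−33 = 3.

3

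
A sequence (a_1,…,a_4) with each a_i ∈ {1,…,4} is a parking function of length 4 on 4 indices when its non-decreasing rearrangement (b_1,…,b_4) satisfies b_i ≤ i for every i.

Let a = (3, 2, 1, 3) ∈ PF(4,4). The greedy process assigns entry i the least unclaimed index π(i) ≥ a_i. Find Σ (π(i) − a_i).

Σπ(i) = 1+…+4 = 10; Σa = 3+2+1+3 = 9; disp = 10−9 = 1.

1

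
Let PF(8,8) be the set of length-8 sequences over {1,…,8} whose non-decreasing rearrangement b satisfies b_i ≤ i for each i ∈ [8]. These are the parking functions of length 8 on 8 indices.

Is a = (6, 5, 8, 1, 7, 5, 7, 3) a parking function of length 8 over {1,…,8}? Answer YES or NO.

Rearranged: b = (1, 3, 5, 5, 6, 7, 7, 8).
  b_1=1 ≤ 1
  b_2=3 > 2
  fails at i=2 ⇒ NO

NO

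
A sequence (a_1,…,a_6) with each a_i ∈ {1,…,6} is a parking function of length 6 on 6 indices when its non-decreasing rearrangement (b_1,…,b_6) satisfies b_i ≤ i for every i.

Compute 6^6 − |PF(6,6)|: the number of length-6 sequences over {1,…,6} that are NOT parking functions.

|PF(6,6)| = (7−6)·7^(6−1) = 1·16807 = 16807 [KW]
Example (2,5,2,2,2,4) → sorted (2,2,2,2,4,5): b_1=2>1, not a PF.
So 46656 − 16807 = 29849 fail.

29849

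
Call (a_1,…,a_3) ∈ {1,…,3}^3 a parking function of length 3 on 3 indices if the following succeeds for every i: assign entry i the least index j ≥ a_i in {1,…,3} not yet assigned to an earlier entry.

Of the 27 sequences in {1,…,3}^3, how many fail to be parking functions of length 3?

11

|PF| = (3+1−3)·(3+1)^{3−1} = 1×16 = 16 (Konheim–Weiss)
Example (2,3,3) → sorted (2,3,3): b_1=2>1, not a PF.
So 27 − 16 = 11 fail.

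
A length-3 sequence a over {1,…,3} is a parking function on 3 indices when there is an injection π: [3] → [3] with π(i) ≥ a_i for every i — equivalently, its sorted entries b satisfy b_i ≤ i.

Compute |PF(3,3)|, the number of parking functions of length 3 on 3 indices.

#PF = (3−3+1)·(3+1)^(3−1) = 1×16 = 16 [KW]
One tuple (2,2,1) → sorted (1,2,2): b_i ≤ i ∀i, a PF.

16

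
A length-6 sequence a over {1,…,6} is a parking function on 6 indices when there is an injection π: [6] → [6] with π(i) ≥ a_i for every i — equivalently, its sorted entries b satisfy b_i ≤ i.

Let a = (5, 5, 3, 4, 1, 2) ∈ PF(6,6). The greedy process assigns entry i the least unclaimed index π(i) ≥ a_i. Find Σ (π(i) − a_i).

Σπ = 21 ({1..6} each once); Σa = 5+5+3+4+1+2 = 20; disp = 21−20 = 1.

1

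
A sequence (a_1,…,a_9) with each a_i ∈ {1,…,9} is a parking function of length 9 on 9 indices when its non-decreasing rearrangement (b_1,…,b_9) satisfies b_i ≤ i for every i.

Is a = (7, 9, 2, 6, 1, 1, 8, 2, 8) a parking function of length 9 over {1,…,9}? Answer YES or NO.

Order a: b = (1, 1, 2, 2, 6, 7, 8, 8, 9).
  b_1=1 ≤ 1
  b_2=1 ≤ 2
  b_3=2 ≤ 3
  b_4=2 ≤ 4
  b_5=6 > 5
  fails at i=5 ⇒ NO

NO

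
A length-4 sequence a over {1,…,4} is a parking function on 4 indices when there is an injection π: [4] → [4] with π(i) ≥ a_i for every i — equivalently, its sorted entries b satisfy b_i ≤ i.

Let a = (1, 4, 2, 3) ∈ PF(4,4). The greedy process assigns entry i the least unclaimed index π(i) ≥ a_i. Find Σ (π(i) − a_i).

0

Σπ(i) = 1+…+4 = 10; Σa = 1+4+2+3 = 10; disp = 10−10 = 0.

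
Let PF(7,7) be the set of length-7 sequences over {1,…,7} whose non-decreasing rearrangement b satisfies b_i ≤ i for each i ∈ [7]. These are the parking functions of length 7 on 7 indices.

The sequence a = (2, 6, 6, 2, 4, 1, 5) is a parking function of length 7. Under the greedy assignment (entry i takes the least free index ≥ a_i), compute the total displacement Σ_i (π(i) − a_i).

Σπ = 28 ({1..7} each once); Σa = 2+6+6+2+4+1+5 = 26; disp = 28−26 = 2.

2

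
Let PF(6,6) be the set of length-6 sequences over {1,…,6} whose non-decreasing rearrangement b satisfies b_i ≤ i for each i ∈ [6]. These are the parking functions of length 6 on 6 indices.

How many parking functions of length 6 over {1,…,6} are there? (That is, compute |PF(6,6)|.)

#PF = (6−6+1)·(6+1)^(6−1) = 1·16807 = 16807 (Konheim–Weiss)
Example (1,3,5,6,2,3) → sorted (1,2,3,3,5,6): b_i ≤ i ∀i, a PF.

16807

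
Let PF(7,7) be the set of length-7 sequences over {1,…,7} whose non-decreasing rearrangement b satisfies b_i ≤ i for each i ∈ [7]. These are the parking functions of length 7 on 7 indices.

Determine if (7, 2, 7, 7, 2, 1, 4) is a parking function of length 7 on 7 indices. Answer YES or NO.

NO

Rearranged: b = (1, 2, 2, 4, 7, 7, 7).
  b_1=1 ≤ 1
  b_2=2 ≤ 2
  b_3=2 ≤ 3
  b_4=4 ≤ 4
  b_5=7 > 5
  fails at i=5 ⇒ NO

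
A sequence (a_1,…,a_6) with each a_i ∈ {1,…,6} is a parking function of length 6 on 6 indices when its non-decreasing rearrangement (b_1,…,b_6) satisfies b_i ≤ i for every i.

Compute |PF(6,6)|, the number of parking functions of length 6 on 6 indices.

16807

|PF(6,6)| = (7−6)·7^(6−1) = 1×16807 = 16807
Check (3,1,1,1,1,1) → sorted (1,1,1,1,1,3): b_i ≤ i ∀i, a PF.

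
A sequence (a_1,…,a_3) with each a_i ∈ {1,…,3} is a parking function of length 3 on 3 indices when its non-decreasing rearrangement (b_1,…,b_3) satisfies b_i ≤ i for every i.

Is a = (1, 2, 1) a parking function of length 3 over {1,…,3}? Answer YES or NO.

YES

Sorted: b = (1, 1, 2).
  b_1=1 ≤ 1
  b_2=1 ≤ 2
  b_3=2 ≤ 3
All bounds hold ⇒ YES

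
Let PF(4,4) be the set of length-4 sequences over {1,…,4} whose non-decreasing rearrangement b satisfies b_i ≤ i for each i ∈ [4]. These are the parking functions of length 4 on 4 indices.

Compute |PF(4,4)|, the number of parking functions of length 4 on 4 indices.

125

|PF| = 1·5^3 = 1·125 = 125 (Konheim–Weiss)
Example (2,1,2,4) → sorted (1,2,2,4): b_i ≤ i ∀i, a PF.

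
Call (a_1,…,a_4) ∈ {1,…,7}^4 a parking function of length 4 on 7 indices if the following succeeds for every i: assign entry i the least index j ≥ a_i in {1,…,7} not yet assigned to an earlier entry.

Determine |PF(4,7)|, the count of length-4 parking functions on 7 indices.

Count = (7−4+1)·(7+1)^(4−1) = 4×512 = 2048 (Konheim–Weiss)
One tuple (2,2,5,7) → sorted (2,2,5,7): b_i ≤ 3+i ∀i, a PF.

2048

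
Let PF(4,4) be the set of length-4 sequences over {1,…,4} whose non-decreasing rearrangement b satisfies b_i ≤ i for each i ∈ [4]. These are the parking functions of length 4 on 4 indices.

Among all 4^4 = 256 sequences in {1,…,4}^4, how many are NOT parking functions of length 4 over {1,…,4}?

|PF| = 1·5^3 = 1·125 = 125 (Pollak)
One tuple (4,4,2,4) → sorted (2,4,4,4): b_1=2>1, not a PF.
So 256 − 125 = 131 fail.

131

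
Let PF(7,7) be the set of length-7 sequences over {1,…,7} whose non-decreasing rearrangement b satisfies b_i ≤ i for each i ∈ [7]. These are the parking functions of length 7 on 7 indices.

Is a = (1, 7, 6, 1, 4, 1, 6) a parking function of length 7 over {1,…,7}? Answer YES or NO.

NO

Order a: b = (1, 1, 1, 4, 6, 6, 7).
  b_1=1 ≤ 1
  b_2=1 ≤ 2
  b_3=1 ≤ 3
  b_4=4 ≤ 4
  b_5=6 > 5
  fails at i=5 ⇒ NO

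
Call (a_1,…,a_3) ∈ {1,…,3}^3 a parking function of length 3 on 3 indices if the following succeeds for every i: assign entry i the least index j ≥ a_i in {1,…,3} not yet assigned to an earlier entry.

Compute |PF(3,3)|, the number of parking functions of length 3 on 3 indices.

|PF| = 1·4^2 = 1×16 = 16 (Pollak)
Example (1,2,2) → sorted (1,2,2): b_i ≤ i ∀i, a PF.

16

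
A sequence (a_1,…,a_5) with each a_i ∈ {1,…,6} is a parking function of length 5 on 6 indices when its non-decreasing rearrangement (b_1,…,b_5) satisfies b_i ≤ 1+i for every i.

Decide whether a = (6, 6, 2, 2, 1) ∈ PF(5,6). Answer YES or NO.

Sorted: b = (1, 2, 2, 6, 6).
  b_1=1 ≤ 2
  b_2=2 ≤ 3
  b_3=2 ≤ 4
  b_4=6 > 5
  fails at i=4 ⇒ NO

NO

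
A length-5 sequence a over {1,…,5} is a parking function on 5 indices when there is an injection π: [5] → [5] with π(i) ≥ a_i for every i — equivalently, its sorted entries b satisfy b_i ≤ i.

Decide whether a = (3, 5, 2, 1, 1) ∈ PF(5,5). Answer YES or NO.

YES

Rearranged: b = (1, 1, 2, 3, 5).
  b_1=1 ≤ 1
  b_2=1 ≤ 2
  b_3=2 ≤ 3
  b_4=3 ≤ 4
  b_5=5 ≤ 5
All bounds hold ⇒ YES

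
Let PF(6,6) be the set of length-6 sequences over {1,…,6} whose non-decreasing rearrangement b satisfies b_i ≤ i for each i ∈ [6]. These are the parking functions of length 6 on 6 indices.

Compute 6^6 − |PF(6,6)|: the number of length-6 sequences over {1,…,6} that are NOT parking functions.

29849

Count = (6−6+1)·(6+1)^(6−1) = 1 · 16807 = 16807 [KW]
Check (1,6,1,6,6,1) → sorted (1,1,1,6,6,6): b_4=6>4, not a PF.
6^6 − 16807 = 46656 − 16807 = 29849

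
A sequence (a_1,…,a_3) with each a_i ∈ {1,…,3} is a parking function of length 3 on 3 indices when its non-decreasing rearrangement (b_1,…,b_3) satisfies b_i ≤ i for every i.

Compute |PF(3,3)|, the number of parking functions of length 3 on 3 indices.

|PF(3,3)| = (3+1−3)·(3+1)^{3−1} = 1 · 16 = 16 [KW]
One tuple (1,1,3) → sorted (1,1,3): b_i ≤ i ∀i, a PF.

16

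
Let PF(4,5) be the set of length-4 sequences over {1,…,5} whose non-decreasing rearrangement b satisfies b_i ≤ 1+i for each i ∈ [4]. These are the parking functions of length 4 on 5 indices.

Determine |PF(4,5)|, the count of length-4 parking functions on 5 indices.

#PF = 2·6^3 = 2·216 = 432
Example (2,5,1,2) → sorted (1,2,2,5): b_i ≤ 1+i ∀i, a PF.

432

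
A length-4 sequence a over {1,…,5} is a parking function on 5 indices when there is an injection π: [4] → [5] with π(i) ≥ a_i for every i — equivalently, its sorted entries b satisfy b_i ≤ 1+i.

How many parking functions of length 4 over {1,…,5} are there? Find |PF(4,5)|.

|PF| = (5+1−4)·(5+1)^{4−1} = 2 · 216 = 432 (Konheim–Weiss)
Check (1,5,1,2) → sorted (1,1,2,5): b_i ≤ 1+i ∀i, a PF.

432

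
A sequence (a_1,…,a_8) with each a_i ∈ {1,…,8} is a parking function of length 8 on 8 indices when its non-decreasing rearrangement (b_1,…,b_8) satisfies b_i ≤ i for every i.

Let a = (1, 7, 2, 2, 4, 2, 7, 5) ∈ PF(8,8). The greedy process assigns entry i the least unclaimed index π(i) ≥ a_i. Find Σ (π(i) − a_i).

Σπ = 8·9/2 = 36 (π permutes [8]); Σa = 1+7+2+2+4+2+7+5 = 30; disp = 36−30 = 6.

6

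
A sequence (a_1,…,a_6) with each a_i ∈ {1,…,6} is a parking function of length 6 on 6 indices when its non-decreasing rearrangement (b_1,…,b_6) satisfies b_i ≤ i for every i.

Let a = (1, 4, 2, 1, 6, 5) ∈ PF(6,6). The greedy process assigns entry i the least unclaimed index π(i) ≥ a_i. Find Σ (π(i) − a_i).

Σπ = 21 ({1..6} each once); Σa = 1+4+2+1+6+5 = 19; disp = 21−19 = 2.

2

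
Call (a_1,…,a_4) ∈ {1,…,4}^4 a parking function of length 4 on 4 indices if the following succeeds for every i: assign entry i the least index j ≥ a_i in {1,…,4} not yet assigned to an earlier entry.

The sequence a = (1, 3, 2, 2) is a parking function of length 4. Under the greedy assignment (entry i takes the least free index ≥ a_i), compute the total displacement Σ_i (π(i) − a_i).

2

Σπ(i) = 1+…+4 = 10; Σa = 1+3+2+2 = 8; disp = 10−8 = 2.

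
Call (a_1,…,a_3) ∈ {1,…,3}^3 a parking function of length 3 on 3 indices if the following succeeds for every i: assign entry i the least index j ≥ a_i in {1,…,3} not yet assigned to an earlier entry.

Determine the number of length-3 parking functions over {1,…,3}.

Count = (3+1−3)·(3+1)^{3−1} = 1·16 = 16 (Pollak)
Example (2,2,1) → sorted (1,2,2): b_i ≤ i ∀i, a PF.

16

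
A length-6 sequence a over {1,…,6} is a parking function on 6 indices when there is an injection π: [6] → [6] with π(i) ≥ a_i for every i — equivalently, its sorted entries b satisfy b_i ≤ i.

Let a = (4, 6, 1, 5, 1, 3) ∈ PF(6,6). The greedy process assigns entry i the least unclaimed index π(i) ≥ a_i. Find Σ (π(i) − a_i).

1

Σπ(i) = 1+…+6 = 21; Σa = 4+6+1+5+1+3 = 20; disp = 21−20 = 1.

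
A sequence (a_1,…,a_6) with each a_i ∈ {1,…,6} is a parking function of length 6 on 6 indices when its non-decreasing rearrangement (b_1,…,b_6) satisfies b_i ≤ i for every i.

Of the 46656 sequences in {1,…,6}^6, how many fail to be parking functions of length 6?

29849

#PF = (7−6)·7^(6−1) = 1 · 16807 = 16807
One tuple (6,5,4,5,1,3) → sorted (1,3,4,5,5,6): b_2=3>2, not a PF.
6^6 − 16807 = 46656 − 16807 = 29849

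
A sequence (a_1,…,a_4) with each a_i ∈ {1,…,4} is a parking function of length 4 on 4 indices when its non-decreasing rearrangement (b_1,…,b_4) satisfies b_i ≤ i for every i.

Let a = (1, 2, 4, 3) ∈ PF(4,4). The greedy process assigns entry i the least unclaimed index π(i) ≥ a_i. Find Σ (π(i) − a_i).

0

Σπ = 10 ({1..4} each once); Σa = 1+2+4+3 = 10; disp = 10−10 = 0.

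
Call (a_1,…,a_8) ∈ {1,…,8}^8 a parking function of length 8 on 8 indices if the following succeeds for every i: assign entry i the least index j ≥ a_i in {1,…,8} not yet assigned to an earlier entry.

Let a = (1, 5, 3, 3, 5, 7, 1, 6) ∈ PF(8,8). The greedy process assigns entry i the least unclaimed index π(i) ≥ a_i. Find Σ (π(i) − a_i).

5

Σπ = 36 ({1..8} each once); Σa = 1+5+3+3+5+7+1+6 = 31; disp = 36−31 = 5.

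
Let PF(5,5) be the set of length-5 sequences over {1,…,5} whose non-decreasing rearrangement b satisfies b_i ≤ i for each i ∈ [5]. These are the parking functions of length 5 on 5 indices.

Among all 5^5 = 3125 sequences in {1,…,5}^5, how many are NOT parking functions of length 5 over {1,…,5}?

|PF(5,5)| = (5−5+1)·(5+1)^(5−1) = 1×1296 = 1296
Check (5,5,5,4,3) → sorted (3,4,5,5,5): b_1=3>1, not a PF.
Total 3125; non-PF = 3125−1296 = 1829

1829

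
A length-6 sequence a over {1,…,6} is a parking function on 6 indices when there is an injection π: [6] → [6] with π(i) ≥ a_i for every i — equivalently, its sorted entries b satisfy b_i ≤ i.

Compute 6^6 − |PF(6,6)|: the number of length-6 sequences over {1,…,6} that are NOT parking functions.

29849

|PF| = 1·7^5 = 1 · 16807 = 16807 (Pollak)
Example (4,4,4,6,6,6) → sorted (4,4,4,6,6,6): b_1=4>1, not a PF.
6^6 − 16807 = 46656 − 16807 = 29849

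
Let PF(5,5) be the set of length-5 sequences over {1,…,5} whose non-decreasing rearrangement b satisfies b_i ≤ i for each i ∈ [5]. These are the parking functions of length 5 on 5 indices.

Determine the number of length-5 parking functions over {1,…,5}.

|PF(5,5)| = (5+1−5)·(5+1)^{5−1} = 1·1296 = 1296 (Konheim–Weiss)
Example (2,1,1,4,3) → sorted (1,1,2,3,4): b_i ≤ i ∀i, a PF.

1296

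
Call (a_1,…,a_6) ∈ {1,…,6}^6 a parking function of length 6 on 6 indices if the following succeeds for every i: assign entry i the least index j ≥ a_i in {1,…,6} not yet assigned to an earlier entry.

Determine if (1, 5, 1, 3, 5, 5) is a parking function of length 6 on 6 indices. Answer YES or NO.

NO

Rearranged: b = (1, 1, 3, 5, 5, 5).
  b_1=1 ≤ 1
  b_2=1 ≤ 2
  b_3=3 ≤ 3
  b_4=5 > 4
  fails at i=4 ⇒ NO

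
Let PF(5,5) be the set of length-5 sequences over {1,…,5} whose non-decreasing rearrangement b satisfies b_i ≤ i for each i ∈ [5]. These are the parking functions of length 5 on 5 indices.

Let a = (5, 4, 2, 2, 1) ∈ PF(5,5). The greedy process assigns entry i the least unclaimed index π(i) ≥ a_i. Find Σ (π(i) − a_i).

Σπ = 5·6/2 = 15 (π permutes [5]); Σa = 5+4+2+2+1 = 14; disp = 15−14 = 1.

1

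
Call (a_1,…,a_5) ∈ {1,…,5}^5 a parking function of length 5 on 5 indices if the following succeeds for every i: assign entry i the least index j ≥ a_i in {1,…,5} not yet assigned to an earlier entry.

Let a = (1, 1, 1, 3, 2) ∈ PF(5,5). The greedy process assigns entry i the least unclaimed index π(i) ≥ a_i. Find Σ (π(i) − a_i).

Σπ(i) = 1+…+5 = 15; Σa = 1+1+1+3+2 = 8; disp = 15−8 = 7.

7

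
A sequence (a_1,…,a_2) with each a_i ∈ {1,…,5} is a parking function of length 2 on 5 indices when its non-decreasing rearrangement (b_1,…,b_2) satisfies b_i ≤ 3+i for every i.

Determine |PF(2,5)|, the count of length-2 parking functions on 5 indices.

|PF| = 4·6^1 = 4·6 = 24 (Pollak)
One tuple (1,4) → sorted (1,4): b_i ≤ 3+i ∀i, a PF.

24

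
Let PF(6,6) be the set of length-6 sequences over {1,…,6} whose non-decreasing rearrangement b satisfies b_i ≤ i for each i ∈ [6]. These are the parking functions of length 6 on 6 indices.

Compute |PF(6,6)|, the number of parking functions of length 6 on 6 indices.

16807

|PF| = (7−6)·7^(6−1) = 1·16807 = 16807 (Konheim–Weiss)
One tuple (1,5,1,2,4,3) → sorted (1,1,2,3,4,5): b_i ≤ i ∀i, a PF.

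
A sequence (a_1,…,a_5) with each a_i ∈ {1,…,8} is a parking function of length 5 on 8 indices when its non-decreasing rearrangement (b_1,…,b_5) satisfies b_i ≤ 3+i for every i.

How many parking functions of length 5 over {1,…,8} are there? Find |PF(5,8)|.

Count = 4·9^4 = 4·6561 = 26244 (Konheim–Weiss)
One tuple (5,1,4,6,6) → sorted (1,4,5,6,6): b_i ≤ 3+i ∀i, a PF.

26244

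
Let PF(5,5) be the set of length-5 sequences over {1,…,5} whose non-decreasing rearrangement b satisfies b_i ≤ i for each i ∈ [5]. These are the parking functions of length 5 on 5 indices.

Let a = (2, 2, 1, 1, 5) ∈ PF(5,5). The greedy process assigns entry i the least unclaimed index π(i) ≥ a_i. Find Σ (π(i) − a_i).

4

Σπ = 5·6/2 = 15 (π permutes [5]); Σa = 2+2+1+1+5 = 11; disp = 15−11 = 4.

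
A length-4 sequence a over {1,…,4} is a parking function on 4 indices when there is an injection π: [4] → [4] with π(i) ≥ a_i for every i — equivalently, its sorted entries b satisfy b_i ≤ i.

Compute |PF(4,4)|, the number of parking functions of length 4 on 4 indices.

125

|PF(4,4)| = 1·5^3 = 1 · 125 = 125
Example (3,1,3,1) → sorted (1,1,3,3): b_i ≤ i ∀i, a PF.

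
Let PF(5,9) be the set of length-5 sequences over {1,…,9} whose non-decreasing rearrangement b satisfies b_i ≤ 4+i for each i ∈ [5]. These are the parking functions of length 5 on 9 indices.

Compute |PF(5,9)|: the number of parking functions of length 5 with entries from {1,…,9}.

50000

#PF = 5·10^4 = 5·10000 = 50000 [KW]
Check (2,1,2,5,5) → sorted (1,2,2,5,5): b_i ≤ 4+i ∀i, a PF.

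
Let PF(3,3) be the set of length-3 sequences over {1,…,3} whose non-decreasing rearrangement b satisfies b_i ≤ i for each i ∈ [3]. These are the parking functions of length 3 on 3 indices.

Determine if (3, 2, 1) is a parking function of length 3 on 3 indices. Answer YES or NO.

YES

Rearranged: b = (1, 2, 3).
  b_1=1 ≤ 1
  b_2=2 ≤ 2
  b_3=3 ≤ 3
All bounds hold ⇒ YES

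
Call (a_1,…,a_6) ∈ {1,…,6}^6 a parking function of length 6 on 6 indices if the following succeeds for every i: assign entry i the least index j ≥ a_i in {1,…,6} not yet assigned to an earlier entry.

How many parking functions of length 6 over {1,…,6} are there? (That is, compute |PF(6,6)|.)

|PF(6,6)| = (6+1−6)·(6+1)^{6−1} = 1×16807 = 16807 (Pollak)
One tuple (3,5,1,4,6,1) → sorted (1,1,3,4,5,6): b_i ≤ i ∀i, a PF.

16807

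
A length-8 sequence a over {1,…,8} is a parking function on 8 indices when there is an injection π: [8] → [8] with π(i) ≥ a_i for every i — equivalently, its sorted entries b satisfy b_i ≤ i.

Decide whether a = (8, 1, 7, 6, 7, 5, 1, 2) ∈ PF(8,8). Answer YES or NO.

NO

Sorted: b = (1, 1, 2, 5, 6, 7, 7, 8).
  b_1=1 ≤ 1
  b_2=1 ≤ 2
  b_3=2 ≤ 3
  b_4=5 > 4
  fails at i=4 ⇒ NO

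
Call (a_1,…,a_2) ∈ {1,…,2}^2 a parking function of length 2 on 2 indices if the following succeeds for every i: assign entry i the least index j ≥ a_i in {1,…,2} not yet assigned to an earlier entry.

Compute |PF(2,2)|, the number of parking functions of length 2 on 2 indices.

3

#PF = (2+1−2)·(2+1)^{2−1} = 1·3 = 3 (Pollak)
Check (1,2) → sorted (1,2): b_i ≤ i ∀i, a PF.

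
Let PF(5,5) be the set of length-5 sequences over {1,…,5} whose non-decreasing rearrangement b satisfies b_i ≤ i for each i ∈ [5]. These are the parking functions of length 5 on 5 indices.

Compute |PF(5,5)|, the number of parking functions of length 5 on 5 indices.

1296

#PF = 1·6^4 = 1×1296 = 1296 (Konheim–Weiss)
Check (5,3,4,2,1) → sorted (1,2,3,4,5): b_i ≤ i ∀i, a PF.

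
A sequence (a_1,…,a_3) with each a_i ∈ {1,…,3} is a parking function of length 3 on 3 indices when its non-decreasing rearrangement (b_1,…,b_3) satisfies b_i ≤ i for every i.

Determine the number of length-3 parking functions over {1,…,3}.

16

Count = (3+1−3)·(3+1)^{3−1} = 1×16 = 16 (Pollak)
Check (1,2,2) → sorted (1,2,2): b_i ≤ i ∀i, a PF.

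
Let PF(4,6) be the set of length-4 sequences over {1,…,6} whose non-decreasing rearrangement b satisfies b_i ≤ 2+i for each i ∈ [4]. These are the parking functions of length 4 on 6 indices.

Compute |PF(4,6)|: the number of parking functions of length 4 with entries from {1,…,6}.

1029

#PF = 3·7^3 = 3 · 343 = 1029 [KW]
Example (4,6,4,1) → sorted (1,4,4,6): b_i ≤ 2+i ∀i, a PF.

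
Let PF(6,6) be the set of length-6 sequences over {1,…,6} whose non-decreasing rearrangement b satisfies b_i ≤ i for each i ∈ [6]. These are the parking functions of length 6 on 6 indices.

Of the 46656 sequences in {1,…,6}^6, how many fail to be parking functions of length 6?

29849

|PF| = (7−6)·7^(6−1) = 1×16807 = 16807 [KW]
Check (5,6,3,6,2,4) → sorted (2,3,4,5,6,6): b_1=2>1, not a PF.
So 46656 − 16807 = 29849 fail.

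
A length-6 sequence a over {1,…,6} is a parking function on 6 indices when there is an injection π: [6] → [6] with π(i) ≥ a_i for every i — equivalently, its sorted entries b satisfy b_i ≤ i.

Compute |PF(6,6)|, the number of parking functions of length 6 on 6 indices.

#PF = 1·7^5 = 1·16807 = 16807 (Pollak)
Check (1,1,4,2,2,6) → sorted (1,1,2,2,4,6): b_i ≤ i ∀i, a PF.

16807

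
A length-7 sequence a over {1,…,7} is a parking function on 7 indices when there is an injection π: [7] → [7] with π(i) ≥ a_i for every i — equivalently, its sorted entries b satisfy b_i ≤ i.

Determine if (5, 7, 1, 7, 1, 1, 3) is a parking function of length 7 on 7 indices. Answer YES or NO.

Order a: b = (1, 1, 1, 3, 5, 7, 7).
  b_1=1 ≤ 1
  b_2=1 ≤ 2
  b_3=1 ≤ 3
  b_4=3 ≤ 4
  b_5=5 ≤ 5
  b_6=7 > 6
  fails at i=6 ⇒ NO

NO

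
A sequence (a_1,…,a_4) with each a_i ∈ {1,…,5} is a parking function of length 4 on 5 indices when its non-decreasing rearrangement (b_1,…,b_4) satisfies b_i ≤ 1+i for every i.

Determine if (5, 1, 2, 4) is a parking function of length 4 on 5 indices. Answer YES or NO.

Order a: b = (1, 2, 4, 5).
  b_1=1 ≤ 2
  b_2=2 ≤ 3
  b_3=4 ≤ 4
  b_4=5 ≤ 5
All bounds hold ⇒ YES

YES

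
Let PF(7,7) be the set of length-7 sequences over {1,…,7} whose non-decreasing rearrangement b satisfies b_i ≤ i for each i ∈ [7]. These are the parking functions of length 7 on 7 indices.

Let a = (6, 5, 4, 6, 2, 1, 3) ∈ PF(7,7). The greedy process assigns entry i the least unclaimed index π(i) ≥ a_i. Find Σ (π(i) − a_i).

Σπ = 28 ({1..7} each once); Σa = 6+5+4+6+2+1+3 = 27; disp = 28−27 = 1.

1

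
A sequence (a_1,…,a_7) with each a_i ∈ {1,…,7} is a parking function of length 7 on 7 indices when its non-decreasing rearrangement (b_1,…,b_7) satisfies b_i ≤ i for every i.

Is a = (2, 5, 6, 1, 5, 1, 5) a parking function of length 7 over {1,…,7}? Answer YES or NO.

NO

Rearranged: b = (1, 1, 2, 5, 5, 5, 6).
  b_1=1 ≤ 1
  b_2=1 ≤ 2
  b_3=2 ≤ 3
  b_4=5 > 4
  fails at i=4 ⇒ NO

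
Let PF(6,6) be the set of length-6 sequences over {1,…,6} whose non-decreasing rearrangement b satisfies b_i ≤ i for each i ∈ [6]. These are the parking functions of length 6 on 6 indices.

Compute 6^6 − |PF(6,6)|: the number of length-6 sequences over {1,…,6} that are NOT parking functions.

|PF(6,6)| = 1·7^5 = 1×16807 = 16807
E.g. (3,3,6,6,2,6) → sorted (2,3,3,6,6,6): b_1=2>1, not a PF.
Total 46656; non-PF = 46656−16807 = 29849

29849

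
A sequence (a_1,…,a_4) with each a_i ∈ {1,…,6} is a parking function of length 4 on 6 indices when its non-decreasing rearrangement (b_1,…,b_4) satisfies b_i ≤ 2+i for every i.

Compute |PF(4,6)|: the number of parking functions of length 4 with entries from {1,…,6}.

1029

|PF(4,6)| = (6−4+1)·(6+1)^(4−1) = 3·343 = 1029 [KW]
E.g. (2,3,6,1) → sorted (1,2,3,6): b_i ≤ 2+i ∀i, a PF.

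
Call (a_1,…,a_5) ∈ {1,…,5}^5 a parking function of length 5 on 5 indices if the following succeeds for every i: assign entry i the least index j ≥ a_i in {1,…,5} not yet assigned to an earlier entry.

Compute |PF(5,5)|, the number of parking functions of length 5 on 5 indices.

1296

|PF| = (5+1−5)·(5+1)^{5−1} = 1×1296 = 1296 (Konheim–Weiss)
One tuple (3,4,4,1,1) → sorted (1,1,3,4,4): b_i ≤ i ∀i, a PF.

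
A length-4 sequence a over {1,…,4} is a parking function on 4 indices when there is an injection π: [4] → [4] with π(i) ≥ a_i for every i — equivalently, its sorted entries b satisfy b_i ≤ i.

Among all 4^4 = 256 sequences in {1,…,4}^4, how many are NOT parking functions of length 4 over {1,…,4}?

131

|PF(4,4)| = (4−4+1)·(4+1)^(4−1) = 1×125 = 125 [KW]
Check (2,4,4,4) → sorted (2,4,4,4): b_1=2>1, not a PF.
Total 256; non-PF = 256−125 = 131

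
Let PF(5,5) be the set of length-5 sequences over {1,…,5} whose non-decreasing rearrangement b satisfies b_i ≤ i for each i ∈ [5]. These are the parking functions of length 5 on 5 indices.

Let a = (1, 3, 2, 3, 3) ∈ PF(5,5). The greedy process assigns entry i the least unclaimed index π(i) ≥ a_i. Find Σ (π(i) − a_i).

Σπ(i) = 1+…+5 = 15; Σa = 1+3+2+3+3 = 12; disp = 15−12 = 3.

3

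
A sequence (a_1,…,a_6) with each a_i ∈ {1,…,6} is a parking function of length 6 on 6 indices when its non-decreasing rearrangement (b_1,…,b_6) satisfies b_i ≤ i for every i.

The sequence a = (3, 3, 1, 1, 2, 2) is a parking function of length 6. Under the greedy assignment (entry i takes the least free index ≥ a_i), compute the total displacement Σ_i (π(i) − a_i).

Σπ(i) = 1+…+6 = 21; Σa = 3+3+1+1+2+2 = 12; disp = 21−12 = 9.

9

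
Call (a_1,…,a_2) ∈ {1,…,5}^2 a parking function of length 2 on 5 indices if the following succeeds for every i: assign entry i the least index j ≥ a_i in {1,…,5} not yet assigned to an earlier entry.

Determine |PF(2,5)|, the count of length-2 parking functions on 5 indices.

#PF = (6−2)·6^(2−1) = 4×6 = 24 [KW]
E.g. (2,4) → sorted (2,4): b_i ≤ 3+i ∀i, a PF.

24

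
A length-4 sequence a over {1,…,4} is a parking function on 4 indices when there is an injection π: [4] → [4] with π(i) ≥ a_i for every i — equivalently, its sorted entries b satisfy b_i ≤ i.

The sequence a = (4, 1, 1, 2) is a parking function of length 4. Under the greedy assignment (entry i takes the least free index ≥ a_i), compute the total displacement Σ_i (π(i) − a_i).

Σπ = 10 ({1..4} each once); Σa = 4+1+1+2 = 8; disp = 10−8 = 2.

2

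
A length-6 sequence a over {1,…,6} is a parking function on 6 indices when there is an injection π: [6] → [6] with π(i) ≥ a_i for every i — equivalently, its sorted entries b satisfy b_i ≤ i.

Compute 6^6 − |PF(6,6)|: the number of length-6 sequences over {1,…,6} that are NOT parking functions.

|PF(6,6)| = 1·7^5 = 1·16807 = 16807 (Pollak)
One tuple (6,3,4,5,6,6) → sorted (3,4,5,6,6,6): b_1=3>1, not a PF.
6^6 − 16807 = 46656 − 16807 = 29849

29849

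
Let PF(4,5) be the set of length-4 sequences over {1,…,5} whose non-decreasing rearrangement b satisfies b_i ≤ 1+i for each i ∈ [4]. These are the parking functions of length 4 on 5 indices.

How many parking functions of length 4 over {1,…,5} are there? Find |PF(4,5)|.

|PF(4,5)| = 2·6^3 = 2×216 = 432 [KW]
E.g. (1,2,1,4) → sorted (1,1,2,4): b_i ≤ 1+i ∀i, a PF.

432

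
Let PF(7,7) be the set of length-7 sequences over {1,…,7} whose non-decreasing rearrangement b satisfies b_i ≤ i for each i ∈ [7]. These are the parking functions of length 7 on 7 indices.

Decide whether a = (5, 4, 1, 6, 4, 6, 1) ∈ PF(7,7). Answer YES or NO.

NO

Order a: b = (1, 1, 4, 4, 5, 6, 6).
  b_1=1 ≤ 1
  b_2=1 ≤ 2
  b_3=4 > 3
  fails at i=3 ⇒ NO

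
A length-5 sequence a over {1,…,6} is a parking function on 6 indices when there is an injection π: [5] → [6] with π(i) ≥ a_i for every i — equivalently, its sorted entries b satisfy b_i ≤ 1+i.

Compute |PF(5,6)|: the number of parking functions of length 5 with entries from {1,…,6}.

#PF = (6−5+1)·(6+1)^(5−1) = 2 · 2401 = 4802 (Pollak)
Check (4,6,4,2,2) → sorted (2,2,4,4,6): b_i ≤ 1+i ∀i, a PF.

4802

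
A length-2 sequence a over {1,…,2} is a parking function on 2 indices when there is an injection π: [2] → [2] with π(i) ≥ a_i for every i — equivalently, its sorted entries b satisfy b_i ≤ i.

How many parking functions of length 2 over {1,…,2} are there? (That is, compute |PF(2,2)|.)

Count = (3−2)·3^(2−1) = 1 · 3 = 3 [KW]
E.g. (2,1) → sorted (1,2): b_i ≤ i ∀i, a PF.

3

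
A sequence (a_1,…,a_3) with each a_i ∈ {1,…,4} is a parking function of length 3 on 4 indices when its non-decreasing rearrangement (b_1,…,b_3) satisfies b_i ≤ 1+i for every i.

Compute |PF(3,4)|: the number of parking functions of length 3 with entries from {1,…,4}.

Count = (5−3)·5^(3−1) = 2×25 = 50 [KW]
One tuple (1,3,1) → sorted (1,1,3): b_i ≤ 1+i ∀i, a PF.

50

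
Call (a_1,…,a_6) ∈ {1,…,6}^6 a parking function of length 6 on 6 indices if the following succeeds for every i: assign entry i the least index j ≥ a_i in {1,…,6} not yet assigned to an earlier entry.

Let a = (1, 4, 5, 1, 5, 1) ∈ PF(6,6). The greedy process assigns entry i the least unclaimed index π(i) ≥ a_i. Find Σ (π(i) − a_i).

Σπ(i) = 1+…+6 = 21; Σa = 1+4+5+1+5+1 = 17; disp = 21−17 = 4.

4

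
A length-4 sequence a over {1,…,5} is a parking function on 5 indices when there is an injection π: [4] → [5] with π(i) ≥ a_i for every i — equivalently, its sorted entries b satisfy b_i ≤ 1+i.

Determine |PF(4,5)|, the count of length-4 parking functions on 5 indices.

|PF(4,5)| = (6−4)·6^(4−1) = 2×216 = 432 (Pollak)
Check (5,2,2,3) → sorted (2,2,3,5): b_i ≤ 1+i ∀i, a PF.

432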